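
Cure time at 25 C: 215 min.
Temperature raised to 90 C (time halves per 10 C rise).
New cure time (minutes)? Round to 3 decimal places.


Acceleration factor = 2^(65/10) = 90.5097
New time = 215 / 90.5097 = 2.375 min

2.375


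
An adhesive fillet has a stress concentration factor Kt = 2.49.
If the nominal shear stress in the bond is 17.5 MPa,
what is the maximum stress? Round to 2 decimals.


Max stress = 17.5 * 2.49 = 43.58 MPa

43.58


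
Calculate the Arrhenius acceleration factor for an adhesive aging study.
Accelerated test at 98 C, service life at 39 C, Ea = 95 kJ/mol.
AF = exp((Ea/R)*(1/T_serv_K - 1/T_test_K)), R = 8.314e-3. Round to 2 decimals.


T_test = 371.15 K, T_serv = 312.15 K
Ea/R = 95 / 0.008314 = 11426.51
AF = exp(11426.51 * (1/312.15 - 1/371.15))
= 336.66

336.66


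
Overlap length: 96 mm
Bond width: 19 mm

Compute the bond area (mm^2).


Bond area = 96 * 19 = 1824 mm^2

1824


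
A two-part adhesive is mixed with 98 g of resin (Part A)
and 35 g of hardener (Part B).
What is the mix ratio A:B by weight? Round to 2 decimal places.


Mix ratio = mass_A / mass_B
= 98 / 35
= 2.80

2.80


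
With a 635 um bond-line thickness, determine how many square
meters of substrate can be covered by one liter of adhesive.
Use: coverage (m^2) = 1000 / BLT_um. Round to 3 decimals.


Coverage = 1000 / 635 = 1.575 m^2

1.575


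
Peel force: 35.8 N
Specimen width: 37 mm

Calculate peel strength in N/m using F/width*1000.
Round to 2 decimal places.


Peel strength = 35.8 / 37 * 1000 = 967.57 N/m

967.57


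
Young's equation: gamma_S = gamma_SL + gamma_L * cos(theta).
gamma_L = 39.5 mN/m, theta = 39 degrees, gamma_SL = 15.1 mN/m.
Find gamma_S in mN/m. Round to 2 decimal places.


cos(39 deg) = 0.777146
gamma_S = 15.1 + 39.5 * 0.777146
= 45.80 mN/m

45.80


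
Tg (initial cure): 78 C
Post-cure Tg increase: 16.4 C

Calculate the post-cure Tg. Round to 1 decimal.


Post-cure Tg = 78 + 16.4 = 94.4 C

94.4


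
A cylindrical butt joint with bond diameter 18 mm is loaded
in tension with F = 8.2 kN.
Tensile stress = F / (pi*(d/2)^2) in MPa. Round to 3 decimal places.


Area = pi * (18/2)^2 = 254.4690 mm^2
Stress = 8.2*1000 / 254.4690
= 32.224 MPa

32.224


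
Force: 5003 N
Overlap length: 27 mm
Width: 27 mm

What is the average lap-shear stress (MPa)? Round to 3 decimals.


Average shear stress = F / (overlap * width)
= 5003 / (27 * 27)
= 6.863 MPa

6.863


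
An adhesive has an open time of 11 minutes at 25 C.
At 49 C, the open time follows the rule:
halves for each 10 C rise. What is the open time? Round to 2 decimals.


Factor = 2^((49-25)/10) = 5.2780
Open time = 11 / 5.2780 = 2.08 min

2.08


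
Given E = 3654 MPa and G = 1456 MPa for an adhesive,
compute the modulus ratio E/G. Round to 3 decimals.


E/G ratio = 3654 / 1456 = 2.510

2.510


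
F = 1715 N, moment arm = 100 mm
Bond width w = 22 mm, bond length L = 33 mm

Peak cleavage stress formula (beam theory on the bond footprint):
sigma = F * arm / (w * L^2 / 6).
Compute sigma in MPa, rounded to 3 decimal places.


sigma = (1715 * 100) / (22 * 1089 / 6)
= 171500 * 6 / 23958
= 1029000 / 23958
= 42.950 MPa

42.950


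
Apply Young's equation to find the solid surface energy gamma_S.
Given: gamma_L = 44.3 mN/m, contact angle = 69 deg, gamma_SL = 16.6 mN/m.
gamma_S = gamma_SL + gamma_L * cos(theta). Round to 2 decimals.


theta_rad = 69 * pi/180 = 1.204277
gamma_S = 16.6 + 44.3 * cos(1.204277)
= 32.48 mN/m

32.48


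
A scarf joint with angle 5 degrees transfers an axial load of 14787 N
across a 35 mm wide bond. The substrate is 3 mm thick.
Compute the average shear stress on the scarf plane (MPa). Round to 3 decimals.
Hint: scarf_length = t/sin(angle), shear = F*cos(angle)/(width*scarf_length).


scarf_length = 3 / sin(5 deg) = 34.4211 mm
cos(5 deg) = 0.996195
shear stress = 14787 * 0.996195 / (35 * 34.4211)
= 12.227 MPa

12.227


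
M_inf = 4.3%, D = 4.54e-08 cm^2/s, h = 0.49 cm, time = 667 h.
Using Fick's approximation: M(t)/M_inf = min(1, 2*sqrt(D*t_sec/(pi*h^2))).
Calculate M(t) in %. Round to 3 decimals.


t = 2401200 s
ratio = min(1, 2*sqrt(4.54e-08*2401200/(pi*0.2401)))
= 0.760328
M(t) = 4.3 * 0.760328 = 3.269%

3.269


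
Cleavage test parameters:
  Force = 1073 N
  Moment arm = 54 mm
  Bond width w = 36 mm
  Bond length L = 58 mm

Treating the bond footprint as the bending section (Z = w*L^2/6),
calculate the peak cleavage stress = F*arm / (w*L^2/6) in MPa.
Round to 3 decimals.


M = 1073 * 54 = 57942 N*mm
Z = 36 * 58^2 / 6 = 121104 / 6 mm^3
sigma = M / Z = 6 * 57942 / 121104 = 347652 / 121104
= 2.871 MPa

2.871


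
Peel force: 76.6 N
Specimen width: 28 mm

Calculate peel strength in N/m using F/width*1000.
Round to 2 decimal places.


Peel strength = 76.6 / 28 * 1000 = 2735.71 N/m

2735.71


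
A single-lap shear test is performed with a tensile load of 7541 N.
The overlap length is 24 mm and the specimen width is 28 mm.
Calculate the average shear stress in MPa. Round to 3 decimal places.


Shear stress = F / (overlap * width)
= 7541 / (24 * 28)
= 7541 / 672
= 11.222 MPa

11.222


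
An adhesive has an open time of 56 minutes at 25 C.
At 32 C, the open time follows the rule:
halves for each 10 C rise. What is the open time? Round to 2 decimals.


Factor = 2^((32-25)/10) = 1.6245
Open time = 56 / 1.6245 = 34.47 min

34.47


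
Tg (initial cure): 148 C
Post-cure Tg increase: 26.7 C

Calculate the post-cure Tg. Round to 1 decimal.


Post-cure Tg = 148 + 26.7 = 174.7 C

174.7


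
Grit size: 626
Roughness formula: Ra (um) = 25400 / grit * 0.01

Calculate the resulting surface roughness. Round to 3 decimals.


Ra = 25400 / 626 * 0.01
= 0.406 um

0.406


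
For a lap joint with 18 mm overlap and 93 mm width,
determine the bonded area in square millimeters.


Area = 18 * 93 = 1674 mm^2

1674


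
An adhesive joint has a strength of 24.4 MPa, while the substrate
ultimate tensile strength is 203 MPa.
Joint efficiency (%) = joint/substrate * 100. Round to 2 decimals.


Efficiency = 24.4 / 203 * 100
= 12.02%

12.02


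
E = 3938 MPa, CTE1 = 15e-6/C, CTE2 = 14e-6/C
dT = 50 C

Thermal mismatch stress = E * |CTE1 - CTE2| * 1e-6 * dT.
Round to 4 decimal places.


= 3938 * 1e-6 * 50
= 0.1969 MPa

0.1969


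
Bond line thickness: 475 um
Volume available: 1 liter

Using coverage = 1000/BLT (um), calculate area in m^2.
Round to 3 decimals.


1 L = 1e6 mm^3, thickness = 475 um = 0.475 mm
Area = 1e6 / 0.475 mm^2 = (1e6 / 0.475) / 1e6 m^2 = 1000 / 475 m^2
= 2.105 m^2

2.105


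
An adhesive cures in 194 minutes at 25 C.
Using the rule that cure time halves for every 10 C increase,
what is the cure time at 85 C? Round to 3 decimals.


Factor = 2^((85 - 25) / 10) = 64.0000
Cure time = 194 / 64.0000
= 3.031 minutes

3.031


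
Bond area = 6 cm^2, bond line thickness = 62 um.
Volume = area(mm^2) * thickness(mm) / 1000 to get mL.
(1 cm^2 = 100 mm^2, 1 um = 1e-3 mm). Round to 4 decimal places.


area_mm2 = 6 * 100 = 600
blt_mm = 62 * 1e-3 = 0.062
vol_mm3 = 600 * 0.062 = 37.2
vol_mL = 37.2 / 1000 = 0.0372 mL

0.0372


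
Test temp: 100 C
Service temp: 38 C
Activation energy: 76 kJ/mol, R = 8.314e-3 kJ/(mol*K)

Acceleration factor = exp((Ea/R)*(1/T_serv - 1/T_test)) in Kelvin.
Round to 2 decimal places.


AF = exp((76/0.008314)*(1/311.15 - 1/373.15))
= 131.81

131.81


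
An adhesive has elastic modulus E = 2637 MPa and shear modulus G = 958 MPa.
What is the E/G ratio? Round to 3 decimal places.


E/G = 2637 / 958 = 2.753

2.753


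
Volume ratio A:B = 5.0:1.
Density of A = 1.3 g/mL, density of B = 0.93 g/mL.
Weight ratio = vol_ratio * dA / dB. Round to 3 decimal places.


Wt ratio = 5.0 * 1.3 / 0.93
= 6.989

6.989


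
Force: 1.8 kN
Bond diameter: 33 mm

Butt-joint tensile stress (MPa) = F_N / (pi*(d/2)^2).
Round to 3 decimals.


F_N = 1.8 * 1000 = 1800.0 N
A = pi*(16.5)^2 = 855.2986 mm^2
stress = 1800.0 / 855.2986 = 2.105 MPa

2.105


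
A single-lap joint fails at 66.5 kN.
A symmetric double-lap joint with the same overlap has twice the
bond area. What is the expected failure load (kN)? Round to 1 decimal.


Double-lap load = 2 * 66.5 = 133.0 kN

133.0


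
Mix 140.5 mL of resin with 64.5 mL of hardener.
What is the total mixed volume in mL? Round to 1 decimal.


Total = 140.5 + 64.5 = 205.0 mL

205.0


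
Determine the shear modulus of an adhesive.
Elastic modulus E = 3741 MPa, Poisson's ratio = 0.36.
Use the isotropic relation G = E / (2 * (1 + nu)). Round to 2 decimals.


G = 3741 / (2*(1+0.36)) = 3741 / 2.72
= 1375.37 MPa

1375.37


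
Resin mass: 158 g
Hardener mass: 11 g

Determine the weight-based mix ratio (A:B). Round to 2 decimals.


Ratio = 158 / 11 = 14.36

14.36


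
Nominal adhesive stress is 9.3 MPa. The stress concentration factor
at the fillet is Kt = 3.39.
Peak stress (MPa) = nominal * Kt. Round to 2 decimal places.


Peak = 9.3 * 3.39 = 31.53 MPa

31.53


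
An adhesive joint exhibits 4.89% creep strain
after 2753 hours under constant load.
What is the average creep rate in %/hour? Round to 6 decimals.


Creep rate = strain / time
= 4.89 / 2753
= 0.001776 %/h

0.001776


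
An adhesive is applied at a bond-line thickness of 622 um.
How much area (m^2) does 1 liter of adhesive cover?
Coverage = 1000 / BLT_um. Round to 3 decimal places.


Coverage = 1000 / 622 = 1.608 m^2

1.608


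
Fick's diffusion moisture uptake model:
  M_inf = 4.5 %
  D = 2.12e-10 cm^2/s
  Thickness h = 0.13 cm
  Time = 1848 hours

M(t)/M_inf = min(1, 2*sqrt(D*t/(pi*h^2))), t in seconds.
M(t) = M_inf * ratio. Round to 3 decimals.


t_sec = 1848 * 3600 = 6652800
ratio = 2*sqrt(2.12e-10*6652800/(pi*0.13^2))
= min(1, 0.325973)
= 0.325973
M(t) = 4.5 * 0.325973 = 1.467 %

1.467


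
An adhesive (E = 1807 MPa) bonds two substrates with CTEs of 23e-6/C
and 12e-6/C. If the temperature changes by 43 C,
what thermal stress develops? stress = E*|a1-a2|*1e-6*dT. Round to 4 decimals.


Stress = 1807 * |23 - 12| * 1e-6 * 43
= 0.8547 MPa

0.8547


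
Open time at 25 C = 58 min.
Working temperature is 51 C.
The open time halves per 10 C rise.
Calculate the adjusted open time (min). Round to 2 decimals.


factor = 2^((51 - 25) / 10) = 6.0629
ot = 58 / 6.0629 = 9.57 min

9.57


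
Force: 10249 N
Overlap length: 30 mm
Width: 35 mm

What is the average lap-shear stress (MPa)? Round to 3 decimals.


Average shear stress = F / (overlap * width)
= 10249 / (30 * 35)
= 9.761 MPa

9.761


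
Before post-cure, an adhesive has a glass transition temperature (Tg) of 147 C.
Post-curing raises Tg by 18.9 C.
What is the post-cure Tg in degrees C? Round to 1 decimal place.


Tg_post = Tg_base + delta_Tg
= 147 + 18.9
= 165.9 C

165.9


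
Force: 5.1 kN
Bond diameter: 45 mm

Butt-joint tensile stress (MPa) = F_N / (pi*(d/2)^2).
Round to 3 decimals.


F_N = 5.1 * 1000 = 5100.0 N
A = pi*(22.5)^2 = 1590.4313 mm^2
stress = 5100.0 / 1590.4313 = 3.207 MPa

3.207


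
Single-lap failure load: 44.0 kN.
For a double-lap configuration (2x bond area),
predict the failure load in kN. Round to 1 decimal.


Failure load = 44.0 * 2 = 88.0 kN

88.0


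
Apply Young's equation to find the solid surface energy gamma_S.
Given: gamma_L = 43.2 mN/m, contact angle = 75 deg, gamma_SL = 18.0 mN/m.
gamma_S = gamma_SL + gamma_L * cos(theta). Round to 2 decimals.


theta_rad = 75 * pi/180 = 1.308997
gamma_S = 18.0 + 43.2 * cos(1.308997)
= 29.18 mN/m

29.18


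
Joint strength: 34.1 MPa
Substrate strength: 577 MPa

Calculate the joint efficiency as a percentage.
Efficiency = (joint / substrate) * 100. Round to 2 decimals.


Efficiency = (34.1 / 577) * 100 = 5.91%

5.91


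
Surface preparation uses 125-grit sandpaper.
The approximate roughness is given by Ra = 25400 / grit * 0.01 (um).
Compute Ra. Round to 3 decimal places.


Ra = 25400 / 125 * 0.01
= 254 / 125
= 2.032 um

2.032


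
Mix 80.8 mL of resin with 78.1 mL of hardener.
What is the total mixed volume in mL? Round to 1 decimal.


Total = 80.8 + 78.1 = 158.9 mL

158.9


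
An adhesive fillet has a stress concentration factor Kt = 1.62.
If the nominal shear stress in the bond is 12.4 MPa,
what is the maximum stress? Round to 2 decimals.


Max stress = 12.4 * 1.62 = 20.09 MPa

20.09


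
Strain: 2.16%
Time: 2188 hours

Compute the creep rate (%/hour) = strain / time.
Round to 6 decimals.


Creep rate = 2.16 / 2188
= 0.000987 %/h

0.000987


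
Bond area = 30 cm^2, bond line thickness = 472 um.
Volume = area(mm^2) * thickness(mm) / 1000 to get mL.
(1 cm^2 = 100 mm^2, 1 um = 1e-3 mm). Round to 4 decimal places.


area_mm2 = 30 * 100 = 3000
blt_mm = 472 * 1e-3 = 0.472
vol_mm3 = 3000 * 0.472 = 1416.0
vol_mL = 1416.0 / 1000 = 1.4160 mL

1.4160


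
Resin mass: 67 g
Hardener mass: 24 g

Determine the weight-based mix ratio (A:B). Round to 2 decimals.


Ratio = 67 / 24 = 2.79

2.79


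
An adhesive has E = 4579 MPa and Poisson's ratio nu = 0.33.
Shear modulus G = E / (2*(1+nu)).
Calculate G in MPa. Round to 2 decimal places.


G = 4579 / (2*(1+0.33))
= 4579 / 2.66
= 1721.43 MPa

1721.43


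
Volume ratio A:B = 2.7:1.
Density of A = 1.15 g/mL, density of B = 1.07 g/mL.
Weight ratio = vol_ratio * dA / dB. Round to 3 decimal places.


Wt ratio = 2.7 * 1.15 / 1.07
= 2.902

2.902


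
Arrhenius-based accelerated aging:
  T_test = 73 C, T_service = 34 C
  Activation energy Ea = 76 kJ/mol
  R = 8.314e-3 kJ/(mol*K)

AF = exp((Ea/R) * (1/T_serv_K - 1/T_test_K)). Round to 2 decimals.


T_test_K = 346.15, T_serv_K = 307.15
AF = exp((76/8.314e-3) * (1/307.15 - 1/346.15))
= 28.59

28.59


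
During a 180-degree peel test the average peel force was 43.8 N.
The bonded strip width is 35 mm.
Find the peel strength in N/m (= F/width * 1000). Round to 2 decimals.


Peel strength = F/width * 1000
= 43.8 / 35 * 1000
= 1251.43 N/m

1251.43


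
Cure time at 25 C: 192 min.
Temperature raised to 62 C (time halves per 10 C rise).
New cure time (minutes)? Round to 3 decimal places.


Acceleration factor = 2^(37/10) = 12.9960
New time = 192 / 12.9960 = 14.774 min

14.774


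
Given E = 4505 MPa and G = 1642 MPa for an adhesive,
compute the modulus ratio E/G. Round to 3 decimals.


E/G ratio = 4505 / 1642 = 2.744

2.744


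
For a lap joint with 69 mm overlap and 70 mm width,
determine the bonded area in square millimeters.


Area = 69 * 70 = 4830 mm^2

4830


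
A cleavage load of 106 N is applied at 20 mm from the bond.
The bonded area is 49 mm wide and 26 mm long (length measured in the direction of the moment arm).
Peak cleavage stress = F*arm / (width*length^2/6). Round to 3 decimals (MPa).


Moment = 106 * 20 = 2120 N*mm
Section modulus = 49 * 676 / 6 = 33124 / 6 mm^3
Stress = 2120 / (33124 / 6) = 12720 / 33124
= 0.384 MPa

0.384


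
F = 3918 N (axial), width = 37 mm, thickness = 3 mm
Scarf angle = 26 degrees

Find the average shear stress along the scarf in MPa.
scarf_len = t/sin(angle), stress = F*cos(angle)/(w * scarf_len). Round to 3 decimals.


scarf_len = 3/sin(26 deg) = 6.8435
cos(26 deg) = 0.898794
stress = 3918*0.898794/(37*6.8435) = 13.907 MPa

13.907


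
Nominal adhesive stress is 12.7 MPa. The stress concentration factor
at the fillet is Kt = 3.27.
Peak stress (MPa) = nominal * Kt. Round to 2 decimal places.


Peak = 12.7 * 3.27 = 41.53 MPa

41.53


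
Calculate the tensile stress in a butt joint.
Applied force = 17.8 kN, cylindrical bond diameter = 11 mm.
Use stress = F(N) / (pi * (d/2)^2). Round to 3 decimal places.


A = pi * 5.5^2 = 95.0332 mm^2
sigma = 17800.0 / 95.0332 = 187.303 MPa

187.303


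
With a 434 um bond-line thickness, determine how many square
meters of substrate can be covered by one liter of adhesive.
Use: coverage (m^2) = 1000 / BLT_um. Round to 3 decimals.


Coverage = 1000 / 434 = 2.304 m^2

2.304


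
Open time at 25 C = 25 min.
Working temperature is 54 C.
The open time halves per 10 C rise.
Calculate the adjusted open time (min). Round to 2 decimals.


factor = 2^((54 - 25) / 10) = 7.4643
ot = 25 / 7.4643 = 3.35 min

3.35


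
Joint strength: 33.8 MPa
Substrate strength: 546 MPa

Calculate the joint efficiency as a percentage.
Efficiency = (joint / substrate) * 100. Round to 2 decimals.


Efficiency = (33.8 / 546) * 100 = 6.19%

6.19


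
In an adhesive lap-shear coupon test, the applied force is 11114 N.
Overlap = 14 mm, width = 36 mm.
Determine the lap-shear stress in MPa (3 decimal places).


stress = F / (overlap * width)
= 11114 / (14 * 36)
= 22.052 MPa

22.052


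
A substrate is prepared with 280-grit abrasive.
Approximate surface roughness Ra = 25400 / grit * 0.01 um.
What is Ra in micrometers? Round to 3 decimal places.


Ra = 25400 / 280 * 0.01 = 0.907 um

0.907


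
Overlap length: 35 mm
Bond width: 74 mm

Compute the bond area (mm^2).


Bond area = 35 * 74 = 2590 mm^2

2590


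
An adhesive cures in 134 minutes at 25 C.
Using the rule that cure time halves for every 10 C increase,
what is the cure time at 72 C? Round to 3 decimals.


Factor = 2^((72 - 25) / 10) = 25.9921
Cure time = 134 / 25.9921
= 5.155 minutes

5.155


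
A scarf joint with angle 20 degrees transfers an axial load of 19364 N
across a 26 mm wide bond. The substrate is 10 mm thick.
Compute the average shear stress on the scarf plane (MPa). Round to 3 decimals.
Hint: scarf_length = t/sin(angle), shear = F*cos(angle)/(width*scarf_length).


scarf_length = 10 / sin(20 deg) = 29.2380 mm
cos(20 deg) = 0.939693
shear stress = 19364 * 0.939693 / (26 * 29.2380)
= 23.936 MPa

23.936


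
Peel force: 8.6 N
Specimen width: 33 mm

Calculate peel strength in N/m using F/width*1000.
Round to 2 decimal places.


Peel strength = 8.6 / 33 * 1000 = 260.61 N/m

260.61


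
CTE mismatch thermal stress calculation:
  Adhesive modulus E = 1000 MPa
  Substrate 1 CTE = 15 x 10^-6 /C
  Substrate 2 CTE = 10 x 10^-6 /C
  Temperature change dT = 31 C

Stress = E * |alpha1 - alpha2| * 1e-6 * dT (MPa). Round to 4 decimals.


delta_alpha = |15 - 10| = 5 x 10^-6/C
Stress = 1000 * 5e-6 * 31
= 0.1550 MPa

0.1550


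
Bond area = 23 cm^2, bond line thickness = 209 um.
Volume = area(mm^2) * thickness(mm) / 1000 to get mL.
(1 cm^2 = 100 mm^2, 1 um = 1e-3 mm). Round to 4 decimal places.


area_mm2 = 23 * 100 = 2300
blt_mm = 209 * 1e-3 = 0.209
vol_mm3 = 2300 * 0.209 = 480.7
vol_mL = 480.7 / 1000 = 0.4807 mL

0.4807


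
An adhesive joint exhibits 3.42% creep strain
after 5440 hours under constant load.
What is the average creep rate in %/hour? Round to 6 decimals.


Creep rate = strain / time
= 3.42 / 5440
= 0.000629 %/h

0.000629


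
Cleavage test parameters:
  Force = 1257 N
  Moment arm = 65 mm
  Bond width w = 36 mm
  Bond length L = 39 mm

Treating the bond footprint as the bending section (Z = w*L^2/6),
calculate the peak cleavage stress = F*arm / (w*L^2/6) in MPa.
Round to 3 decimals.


M = 1257 * 65 = 81705 N*mm
Z = 36 * 39^2 / 6 = 54756 / 6 mm^3
sigma = M / Z = 6 * 81705 / 54756 = 490230 / 54756
= 8.953 MPa

8.953


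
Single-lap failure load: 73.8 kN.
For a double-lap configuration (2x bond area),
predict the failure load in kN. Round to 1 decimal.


Failure load = 73.8 * 2 = 147.6 kN

147.6


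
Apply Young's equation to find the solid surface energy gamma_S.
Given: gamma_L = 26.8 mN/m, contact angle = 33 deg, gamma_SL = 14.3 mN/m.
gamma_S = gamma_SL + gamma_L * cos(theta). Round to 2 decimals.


theta_rad = 33 * pi/180 = 0.575959
gamma_S = 14.3 + 26.8 * cos(0.575959)
= 36.78 mN/m

36.78


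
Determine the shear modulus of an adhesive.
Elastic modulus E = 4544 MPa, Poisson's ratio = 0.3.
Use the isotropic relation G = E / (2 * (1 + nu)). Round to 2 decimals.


G = 4544 / (2*(1+0.3)) = 4544 / 2.60
= 1747.69 MPa

1747.69


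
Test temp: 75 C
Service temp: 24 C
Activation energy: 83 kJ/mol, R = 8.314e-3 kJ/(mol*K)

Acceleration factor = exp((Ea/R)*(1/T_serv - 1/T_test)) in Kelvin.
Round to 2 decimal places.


AF = exp((83/0.008314)*(1/297.15 - 1/348.15))
= 137.21

137.21


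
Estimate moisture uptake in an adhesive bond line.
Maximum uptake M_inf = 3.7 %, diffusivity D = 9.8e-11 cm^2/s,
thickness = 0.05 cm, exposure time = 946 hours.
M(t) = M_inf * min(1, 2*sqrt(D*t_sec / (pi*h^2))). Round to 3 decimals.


Convert time: 946 h = 3405600 s
ratio = min(1, 2*sqrt(9.8e-11*3405600/(pi*0.05^2)))
= 0.412283
M(t) = 3.7 * 0.412283 = 1.525%

1.525


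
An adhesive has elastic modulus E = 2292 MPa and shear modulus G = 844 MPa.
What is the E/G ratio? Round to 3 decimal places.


E/G = 2292 / 844 = 2.716

2.716


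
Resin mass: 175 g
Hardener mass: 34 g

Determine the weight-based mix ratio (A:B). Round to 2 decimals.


Ratio = 175 / 34 = 5.15

5.15


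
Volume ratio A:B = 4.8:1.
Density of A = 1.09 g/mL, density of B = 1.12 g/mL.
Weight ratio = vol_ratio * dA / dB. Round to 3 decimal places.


Wt ratio = 4.8 * 1.09 / 1.12
= 4.671

4.671


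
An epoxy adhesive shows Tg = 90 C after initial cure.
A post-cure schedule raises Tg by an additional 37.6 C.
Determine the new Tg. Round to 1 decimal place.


New Tg = 90 + 37.6
= 127.6 C

127.6


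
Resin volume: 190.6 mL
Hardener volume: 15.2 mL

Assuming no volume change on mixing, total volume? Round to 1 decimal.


V_total = 190.6 + 15.2 = 205.8 mL

205.8


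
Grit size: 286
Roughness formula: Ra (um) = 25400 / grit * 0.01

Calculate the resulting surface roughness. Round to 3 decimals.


Ra = 25400 / 286 * 0.01
= 0.888 um

0.888


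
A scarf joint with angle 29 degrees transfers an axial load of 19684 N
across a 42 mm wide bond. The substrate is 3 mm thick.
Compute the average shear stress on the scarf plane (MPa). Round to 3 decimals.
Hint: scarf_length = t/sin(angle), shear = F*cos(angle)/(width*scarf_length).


scarf_length = 3 / sin(29 deg) = 6.1880 mm
cos(29 deg) = 0.874620
shear stress = 19684 * 0.874620 / (42 * 6.1880)
= 66.242 MPa

66.242


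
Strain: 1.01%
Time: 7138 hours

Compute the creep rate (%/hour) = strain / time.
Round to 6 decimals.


Creep rate = 1.01 / 7138
= 0.000141 %/h

0.000141


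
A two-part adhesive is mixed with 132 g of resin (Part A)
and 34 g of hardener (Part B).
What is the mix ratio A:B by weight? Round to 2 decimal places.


Mix ratio = mass_A / mass_B
= 132 / 34
= 3.88

3.88


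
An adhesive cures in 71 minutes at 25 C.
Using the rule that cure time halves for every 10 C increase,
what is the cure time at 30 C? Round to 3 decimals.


Factor = 2^((30 - 25) / 10) = 1.4142
Cure time = 71 / 1.4142
= 50.205 minutes

50.205


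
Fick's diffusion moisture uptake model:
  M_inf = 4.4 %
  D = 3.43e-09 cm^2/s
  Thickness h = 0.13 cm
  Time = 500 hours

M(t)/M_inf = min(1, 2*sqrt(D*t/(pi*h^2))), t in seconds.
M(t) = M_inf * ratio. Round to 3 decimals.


t_sec = 500 * 3600 = 1800000
ratio = 2*sqrt(3.43e-09*1800000/(pi*0.13^2))
= min(1, 0.682017)
= 0.682017
M(t) = 4.4 * 0.682017 = 3.001 %

3.001


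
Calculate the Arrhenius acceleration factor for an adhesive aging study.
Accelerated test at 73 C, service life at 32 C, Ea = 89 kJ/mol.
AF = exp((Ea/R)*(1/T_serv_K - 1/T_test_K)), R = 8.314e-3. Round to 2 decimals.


T_test = 346.15 K, T_serv = 305.15 K
Ea/R = 89 / 0.008314 = 10704.84
AF = exp(10704.84 * (1/305.15 - 1/346.15))
= 63.76

63.76


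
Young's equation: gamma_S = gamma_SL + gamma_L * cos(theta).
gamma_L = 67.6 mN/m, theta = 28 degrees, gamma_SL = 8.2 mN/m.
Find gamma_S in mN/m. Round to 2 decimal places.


cos(28 deg) = 0.882948
gamma_S = 8.2 + 67.6 * 0.882948
= 67.89 mN/m

67.89


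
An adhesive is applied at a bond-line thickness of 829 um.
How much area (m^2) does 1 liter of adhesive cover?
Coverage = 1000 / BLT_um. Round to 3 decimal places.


Coverage = 1000 / 829 = 1.206 m^2

1.206


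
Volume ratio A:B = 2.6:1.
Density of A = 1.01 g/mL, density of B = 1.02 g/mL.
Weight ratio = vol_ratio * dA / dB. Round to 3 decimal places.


Wt ratio = 2.6 * 1.01 / 1.02
= 2.575

2.575


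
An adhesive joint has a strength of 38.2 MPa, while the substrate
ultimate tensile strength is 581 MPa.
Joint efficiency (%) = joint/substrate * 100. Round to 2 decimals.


Efficiency = 38.2 / 581 * 100
= 6.57%

6.57


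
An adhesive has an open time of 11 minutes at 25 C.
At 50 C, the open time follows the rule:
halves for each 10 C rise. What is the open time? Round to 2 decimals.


Factor = 2^((50-25)/10) = 5.6569
Open time = 11 / 5.6569 = 1.94 min

1.94


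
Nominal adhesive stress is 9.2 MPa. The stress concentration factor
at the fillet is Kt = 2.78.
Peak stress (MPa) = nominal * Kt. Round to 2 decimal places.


Peak = 9.2 * 2.78 = 25.58 MPa

25.58


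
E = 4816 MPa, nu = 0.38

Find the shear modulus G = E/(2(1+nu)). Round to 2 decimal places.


G = 4816 / (2 * 1.38)
= 1744.93 MPa

1744.93


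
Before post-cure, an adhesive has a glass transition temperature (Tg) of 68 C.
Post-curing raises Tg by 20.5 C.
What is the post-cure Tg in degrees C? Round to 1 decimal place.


Tg_post = Tg_base + delta_Tg
= 68 + 20.5
= 88.5 C

88.5


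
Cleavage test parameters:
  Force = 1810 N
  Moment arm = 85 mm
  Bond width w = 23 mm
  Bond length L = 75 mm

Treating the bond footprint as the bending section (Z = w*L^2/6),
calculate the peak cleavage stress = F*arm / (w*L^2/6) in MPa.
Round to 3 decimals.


M = 1810 * 85 = 153850 N*mm
Z = 23 * 75^2 / 6 = 129375 / 6 mm^3
sigma = M / Z = 6 * 153850 / 129375 = 923100 / 129375
= 7.135 MPa

7.135


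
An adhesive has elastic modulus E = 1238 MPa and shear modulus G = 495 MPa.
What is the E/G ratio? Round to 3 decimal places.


E/G = 1238 / 495 = 2.501

2.501


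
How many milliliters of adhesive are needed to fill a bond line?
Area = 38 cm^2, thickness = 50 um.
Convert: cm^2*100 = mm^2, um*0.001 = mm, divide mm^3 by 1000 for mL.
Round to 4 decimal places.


= (38 * 100) * (50 * 0.001) / 1000
= 0.1900 mL

0.1900


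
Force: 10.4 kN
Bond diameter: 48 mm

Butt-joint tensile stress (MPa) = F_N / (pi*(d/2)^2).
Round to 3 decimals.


F_N = 10.4 * 1000 = 10400.0 N
A = pi*(24.0)^2 = 1809.5574 mm^2
stress = 10400.0 / 1809.5574 = 5.747 MPa

5.747


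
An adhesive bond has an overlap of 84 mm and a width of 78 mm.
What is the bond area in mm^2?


Bond area = overlap * width
= 84 * 78
= 6552 mm^2

6552


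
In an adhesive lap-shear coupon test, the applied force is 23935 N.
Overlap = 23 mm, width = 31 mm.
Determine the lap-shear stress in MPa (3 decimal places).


stress = F / (overlap * width)
= 23935 / (23 * 31)
= 33.569 MPa

33.569


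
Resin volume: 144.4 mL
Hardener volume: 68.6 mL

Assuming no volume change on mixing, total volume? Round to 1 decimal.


V_total = 144.4 + 68.6 = 213.0 mL

213.0


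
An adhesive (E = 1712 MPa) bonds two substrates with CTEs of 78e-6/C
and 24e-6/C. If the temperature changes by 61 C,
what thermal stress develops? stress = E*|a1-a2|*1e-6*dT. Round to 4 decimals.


Stress = 1712 * |78 - 24| * 1e-6 * 61
= 5.6393 MPa

5.6393


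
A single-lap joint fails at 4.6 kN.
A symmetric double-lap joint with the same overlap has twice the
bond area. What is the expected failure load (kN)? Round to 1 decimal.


Double-lap load = 2 * 4.6 = 9.2 kN

9.2


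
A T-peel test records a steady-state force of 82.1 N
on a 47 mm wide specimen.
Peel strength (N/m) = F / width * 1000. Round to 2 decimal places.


Peel strength = 82.1 / 47 * 1000
= 1746.81 N/m

1746.81


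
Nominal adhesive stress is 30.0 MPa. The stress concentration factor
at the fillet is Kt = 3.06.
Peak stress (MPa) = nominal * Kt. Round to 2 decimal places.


Peak = 30.0 * 3.06 = 91.80 MPa

91.80


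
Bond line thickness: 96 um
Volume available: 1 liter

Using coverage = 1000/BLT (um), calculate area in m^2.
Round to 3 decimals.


1 L = 1e6 mm^3, thickness = 96 um = 0.096 mm
Area = 1e6 / 0.096 mm^2 = (1e6 / 0.096) / 1e6 m^2 = 1000 / 96 m^2
= 10.417 m^2

10.417


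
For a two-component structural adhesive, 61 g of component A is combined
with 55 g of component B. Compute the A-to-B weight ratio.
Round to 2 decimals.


Weight ratio A:B = 61 / 55
= 1.11

1.11


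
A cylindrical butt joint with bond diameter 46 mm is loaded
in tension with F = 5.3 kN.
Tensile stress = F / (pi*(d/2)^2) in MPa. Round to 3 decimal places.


Area = pi * (46/2)^2 = 1661.9025 mm^2
Stress = 5.3*1000 / 1661.9025
= 3.189 MPa

3.189


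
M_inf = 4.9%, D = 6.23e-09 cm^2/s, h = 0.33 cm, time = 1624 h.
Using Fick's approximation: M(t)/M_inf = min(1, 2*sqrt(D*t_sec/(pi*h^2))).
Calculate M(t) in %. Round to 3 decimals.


t = 5846400 s
ratio = min(1, 2*sqrt(6.23e-09*5846400/(pi*0.1089)))
= 0.652573
M(t) = 4.9 * 0.652573 = 3.198%

3.198


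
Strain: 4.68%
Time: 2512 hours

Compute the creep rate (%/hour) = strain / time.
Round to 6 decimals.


Creep rate = 4.68 / 2512
= 0.001863 %/h

0.001863


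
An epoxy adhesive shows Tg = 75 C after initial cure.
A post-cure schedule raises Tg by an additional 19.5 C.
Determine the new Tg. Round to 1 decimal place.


New Tg = 75 + 19.5
= 94.5 C

94.5


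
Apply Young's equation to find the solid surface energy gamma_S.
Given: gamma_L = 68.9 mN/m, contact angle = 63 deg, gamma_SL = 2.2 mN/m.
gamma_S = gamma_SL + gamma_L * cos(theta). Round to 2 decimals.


theta_rad = 63 * pi/180 = 1.099557
gamma_S = 2.2 + 68.9 * cos(1.099557)
= 33.48 mN/m

33.48


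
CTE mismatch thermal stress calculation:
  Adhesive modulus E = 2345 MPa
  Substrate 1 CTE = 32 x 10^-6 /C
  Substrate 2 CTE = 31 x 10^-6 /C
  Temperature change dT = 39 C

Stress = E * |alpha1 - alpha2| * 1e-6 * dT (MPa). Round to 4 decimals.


delta_alpha = |32 - 31| = 1 x 10^-6/C
Stress = 2345 * 1e-6 * 39
= 0.0915 MPa

0.0915


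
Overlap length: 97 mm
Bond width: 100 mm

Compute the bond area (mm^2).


Bond area = 97 * 100 = 9700 mm^2

9700


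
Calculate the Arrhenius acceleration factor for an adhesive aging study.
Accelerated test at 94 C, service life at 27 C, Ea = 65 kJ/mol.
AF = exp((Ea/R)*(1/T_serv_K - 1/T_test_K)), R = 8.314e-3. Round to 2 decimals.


T_test = 367.15 K, T_serv = 300.15 K
Ea/R = 65 / 0.008314 = 7818.14
AF = exp(7818.14 * (1/300.15 - 1/367.15))
= 115.97

115.97


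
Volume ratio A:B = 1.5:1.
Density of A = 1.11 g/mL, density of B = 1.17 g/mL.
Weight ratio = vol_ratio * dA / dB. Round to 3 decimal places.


Wt ratio = 1.5 * 1.11 / 1.17
= 1.423

1.423


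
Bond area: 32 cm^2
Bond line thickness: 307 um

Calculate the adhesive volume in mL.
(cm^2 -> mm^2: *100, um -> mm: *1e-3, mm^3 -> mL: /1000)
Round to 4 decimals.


V = 32*100 * 307*1e-3 / 1000
= 0.9824 mL

0.9824


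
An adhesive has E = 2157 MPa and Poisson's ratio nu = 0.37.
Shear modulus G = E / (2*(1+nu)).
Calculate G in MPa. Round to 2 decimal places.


G = 2157 / (2*(1+0.37))
= 2157 / 2.74
= 787.23 MPa

787.23


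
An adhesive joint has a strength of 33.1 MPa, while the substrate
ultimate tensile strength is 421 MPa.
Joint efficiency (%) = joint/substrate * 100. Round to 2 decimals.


Efficiency = 33.1 / 421 * 100
= 7.86%

7.86


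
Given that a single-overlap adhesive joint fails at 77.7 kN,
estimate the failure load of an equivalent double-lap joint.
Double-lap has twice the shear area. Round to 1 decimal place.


Double-lap factor = 2
Expected load = 77.7 * 2 = 155.4 kN

155.4


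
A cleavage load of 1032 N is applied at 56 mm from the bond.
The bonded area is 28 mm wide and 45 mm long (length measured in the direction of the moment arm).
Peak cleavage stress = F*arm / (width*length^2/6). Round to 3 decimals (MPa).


Moment = 1032 * 56 = 57792 N*mm
Section modulus = 28 * 2025 / 6 = 56700 / 6 mm^3
Stress = 57792 / (56700 / 6) = 346752 / 56700
= 6.116 MPa

6.116


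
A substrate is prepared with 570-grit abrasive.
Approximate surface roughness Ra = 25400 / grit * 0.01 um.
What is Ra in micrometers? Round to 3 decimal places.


Ra = 25400 / 570 * 0.01 = 0.446 um

0.446


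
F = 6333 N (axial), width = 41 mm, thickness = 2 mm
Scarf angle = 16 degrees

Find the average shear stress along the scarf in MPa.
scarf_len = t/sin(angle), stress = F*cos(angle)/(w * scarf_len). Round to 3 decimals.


scarf_len = 2/sin(16 deg) = 7.2559
cos(16 deg) = 0.961262
stress = 6333*0.961262/(41*7.2559) = 20.463 MPa

20.463


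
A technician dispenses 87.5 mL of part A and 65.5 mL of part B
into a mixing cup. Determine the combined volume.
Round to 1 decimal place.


Combined volume = 87.5 + 65.5
= 153.0 mL

153.0


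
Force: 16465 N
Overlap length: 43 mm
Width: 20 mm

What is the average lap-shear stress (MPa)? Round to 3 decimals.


Average shear stress = F / (overlap * width)
= 16465 / (43 * 20)
= 19.145 MPa

19.145


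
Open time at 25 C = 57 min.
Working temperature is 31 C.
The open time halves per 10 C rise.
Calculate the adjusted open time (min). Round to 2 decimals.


factor = 2^((31 - 25) / 10) = 1.5157
ot = 57 / 1.5157 = 37.61 min

37.61


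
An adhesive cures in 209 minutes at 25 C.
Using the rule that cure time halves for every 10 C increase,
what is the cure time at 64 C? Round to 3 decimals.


Factor = 2^((64 - 25) / 10) = 14.9285
Cure time = 209 / 14.9285
= 14.000 minutes

14.000


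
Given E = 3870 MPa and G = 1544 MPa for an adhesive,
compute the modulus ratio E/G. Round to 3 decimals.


E/G ratio = 3870 / 1544 = 2.506

2.506


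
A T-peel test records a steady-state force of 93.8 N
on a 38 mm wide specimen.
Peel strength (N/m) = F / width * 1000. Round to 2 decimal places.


Peel strength = 93.8 / 38 * 1000
= 2468.42 N/m

2468.42


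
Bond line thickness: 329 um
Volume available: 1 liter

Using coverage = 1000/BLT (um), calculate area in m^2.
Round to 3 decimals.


1 L = 1e6 mm^3, thickness = 329 um = 0.329 mm
Area = 1e6 / 0.329 mm^2 = (1e6 / 0.329) / 1e6 m^2 = 1000 / 329 m^2
= 3.040 m^2

3.040


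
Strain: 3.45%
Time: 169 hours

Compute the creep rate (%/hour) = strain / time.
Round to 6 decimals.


Creep rate = 3.45 / 169
= 0.020414 %/h

0.020414


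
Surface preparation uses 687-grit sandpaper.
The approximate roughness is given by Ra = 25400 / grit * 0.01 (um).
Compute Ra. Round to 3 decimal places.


Ra = 25400 / 687 * 0.01
= 254 / 687
= 0.370 um

0.370


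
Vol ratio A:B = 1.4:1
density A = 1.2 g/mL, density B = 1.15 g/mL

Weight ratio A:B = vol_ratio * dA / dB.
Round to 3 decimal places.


Weight ratio = 1.4 * 1.2 / 1.15
= 1.461

1.461


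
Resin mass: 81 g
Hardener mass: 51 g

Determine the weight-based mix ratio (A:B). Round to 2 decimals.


Ratio = 81 / 51 = 1.59

1.59


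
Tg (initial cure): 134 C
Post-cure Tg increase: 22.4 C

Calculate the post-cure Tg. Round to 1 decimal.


Post-cure Tg = 134 + 22.4 = 156.4 C

156.4


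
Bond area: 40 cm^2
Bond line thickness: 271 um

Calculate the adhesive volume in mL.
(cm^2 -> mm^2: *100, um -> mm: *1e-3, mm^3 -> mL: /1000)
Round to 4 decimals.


V = 40*100 * 271*1e-3 / 1000
= 1.0840 mL

1.0840


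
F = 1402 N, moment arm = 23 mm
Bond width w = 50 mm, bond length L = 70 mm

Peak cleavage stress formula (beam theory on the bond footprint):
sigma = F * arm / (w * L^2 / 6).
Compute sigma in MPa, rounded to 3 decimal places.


sigma = (1402 * 23) / (50 * 4900 / 6)
= 32246 * 6 / 245000
= 193476 / 245000
= 0.790 MPa

0.790


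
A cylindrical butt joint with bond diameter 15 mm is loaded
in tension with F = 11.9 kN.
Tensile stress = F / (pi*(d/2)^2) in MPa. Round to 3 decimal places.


Area = pi * (15/2)^2 = 176.7146 mm^2
Stress = 11.9*1000 / 176.7146
= 67.340 MPa

67.340


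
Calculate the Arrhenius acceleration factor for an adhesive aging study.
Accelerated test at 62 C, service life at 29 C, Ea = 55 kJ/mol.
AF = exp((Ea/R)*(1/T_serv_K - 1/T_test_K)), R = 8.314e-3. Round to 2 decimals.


T_test = 335.15 K, T_serv = 302.15 K
Ea/R = 55 / 0.008314 = 6615.35
AF = exp(6615.35 * (1/302.15 - 1/335.15))
= 8.63

8.63


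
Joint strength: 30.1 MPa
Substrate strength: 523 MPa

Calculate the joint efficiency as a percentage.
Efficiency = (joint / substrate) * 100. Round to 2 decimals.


Efficiency = (30.1 / 523) * 100 = 5.76%

5.76


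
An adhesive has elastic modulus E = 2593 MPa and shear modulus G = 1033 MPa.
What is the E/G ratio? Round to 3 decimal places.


E/G = 2593 / 1033 = 2.510

2.510


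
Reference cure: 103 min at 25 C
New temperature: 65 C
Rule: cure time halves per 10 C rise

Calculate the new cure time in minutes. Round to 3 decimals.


factor = 2^((65-25)/10) = 16.0000
t_new = 103 / 16.0000 = 6.438 min

6.438


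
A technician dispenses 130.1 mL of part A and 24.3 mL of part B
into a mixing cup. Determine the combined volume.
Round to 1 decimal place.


Combined volume = 130.1 + 24.3
= 154.4 mL

154.4


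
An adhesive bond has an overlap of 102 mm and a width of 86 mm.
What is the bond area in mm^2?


Bond area = overlap * width
= 102 * 86
= 8772 mm^2

8772


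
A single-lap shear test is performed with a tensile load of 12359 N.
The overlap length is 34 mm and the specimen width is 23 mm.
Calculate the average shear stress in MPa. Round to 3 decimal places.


Shear stress = F / (overlap * width)
= 12359 / (34 * 23)
= 12359 / 782
= 15.804 MPa

15.804


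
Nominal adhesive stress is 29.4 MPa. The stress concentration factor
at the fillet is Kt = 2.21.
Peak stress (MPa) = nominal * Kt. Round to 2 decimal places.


Peak = 29.4 * 2.21 = 64.97 MPa

64.97


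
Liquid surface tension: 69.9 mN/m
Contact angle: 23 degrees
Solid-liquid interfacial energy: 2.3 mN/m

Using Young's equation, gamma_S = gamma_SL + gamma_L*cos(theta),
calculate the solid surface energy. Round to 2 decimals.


gamma_S = 2.3 + 69.9 * cos(23)
= 66.64 mN/m

66.64


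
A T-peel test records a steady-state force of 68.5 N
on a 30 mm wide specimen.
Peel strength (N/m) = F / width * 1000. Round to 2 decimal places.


Peel strength = 68.5 / 30 * 1000
= 2283.33 N/m

2283.33


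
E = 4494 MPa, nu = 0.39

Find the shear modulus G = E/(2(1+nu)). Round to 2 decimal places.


G = 4494 / (2 * 1.39)
= 1616.55 MPa

1616.55


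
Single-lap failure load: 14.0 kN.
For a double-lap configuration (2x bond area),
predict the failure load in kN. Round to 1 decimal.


Failure load = 14.0 * 2 = 28.0 kN

28.0


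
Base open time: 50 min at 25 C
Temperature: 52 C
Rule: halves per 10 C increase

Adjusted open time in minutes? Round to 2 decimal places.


Acceleration = 2^((52-25)/10) = 6.4980
Open time = 50 / 6.4980 = 7.69 min

7.69


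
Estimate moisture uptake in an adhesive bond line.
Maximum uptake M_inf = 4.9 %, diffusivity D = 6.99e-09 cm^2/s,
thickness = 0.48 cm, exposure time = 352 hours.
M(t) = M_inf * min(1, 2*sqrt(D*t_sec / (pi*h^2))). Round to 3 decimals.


Convert time: 352 h = 1267200 s
ratio = min(1, 2*sqrt(6.99e-09*1267200/(pi*0.48^2)))
= 0.221246
M(t) = 4.9 * 0.221246 = 1.084%

1.084


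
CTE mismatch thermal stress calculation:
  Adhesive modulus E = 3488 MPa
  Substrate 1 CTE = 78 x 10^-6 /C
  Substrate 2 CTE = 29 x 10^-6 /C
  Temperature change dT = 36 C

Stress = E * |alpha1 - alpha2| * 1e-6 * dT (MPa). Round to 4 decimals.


delta_alpha = |78 - 29| = 49 x 10^-6/C
Stress = 3488 * 49e-6 * 36
= 6.1528 MPa

6.1528


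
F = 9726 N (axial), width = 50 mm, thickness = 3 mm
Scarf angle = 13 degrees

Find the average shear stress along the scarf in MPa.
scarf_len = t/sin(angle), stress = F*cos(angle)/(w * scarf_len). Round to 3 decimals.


scarf_len = 3/sin(13 deg) = 13.3362
cos(13 deg) = 0.974370
stress = 9726*0.974370/(50*13.3362) = 14.212 MPa

14.212


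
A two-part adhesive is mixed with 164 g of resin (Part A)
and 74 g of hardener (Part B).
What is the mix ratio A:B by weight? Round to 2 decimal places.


Mix ratio = mass_A / mass_B
= 164 / 74
= 2.22

2.22
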